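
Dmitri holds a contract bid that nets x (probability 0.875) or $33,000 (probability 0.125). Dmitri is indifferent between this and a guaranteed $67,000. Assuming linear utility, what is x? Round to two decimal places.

0.875·x + 0.125·33000 = 67000
0.875·x = 67000 − 4125 = 62875
x = 62875 / 0.875 = 71857.1429

x = $71,857.14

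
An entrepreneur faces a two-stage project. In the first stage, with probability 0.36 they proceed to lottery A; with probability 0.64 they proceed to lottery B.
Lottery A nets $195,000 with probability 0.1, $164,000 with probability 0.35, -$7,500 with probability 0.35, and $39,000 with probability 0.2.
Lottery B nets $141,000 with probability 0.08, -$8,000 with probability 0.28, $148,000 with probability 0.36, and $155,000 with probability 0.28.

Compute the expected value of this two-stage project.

EV(A) = 0.1 × 195000 + 0.35 × 164000 + 0.35 × (-7500) + 0.2 × 39000 = 19500 + 57400 − 2625 + 7800 = 82075
EV(B) = 0.08 × 141000 + 0.28 × (-8000) + 0.36 × 148000 + 0.28 × 155000 = 11280 − 2240 + 53280 + 43400 = 105720
Overall = 0.36 × 82075 + 0.64 × 105720 = 29547 + 67660.8 = 97207.8

$97,207.80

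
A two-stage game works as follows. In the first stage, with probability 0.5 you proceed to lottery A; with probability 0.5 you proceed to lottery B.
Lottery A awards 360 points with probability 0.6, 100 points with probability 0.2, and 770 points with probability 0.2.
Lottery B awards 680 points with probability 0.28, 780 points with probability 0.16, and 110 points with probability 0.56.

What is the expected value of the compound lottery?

383.4 points

EV(A) = 0.6 × 360 + 0.2 × 100 + 0.2 × 770 = 216 + 20 + 154 = 390
EV(B) = 0.28 × 680 + 0.16 × 780 + 0.56 × 110 = 190.4 + 124.8 + 61.6 = 376.8
Overall = 0.5 × 390 + 0.5 × 376.8 = 195 + 188.4 = 383.4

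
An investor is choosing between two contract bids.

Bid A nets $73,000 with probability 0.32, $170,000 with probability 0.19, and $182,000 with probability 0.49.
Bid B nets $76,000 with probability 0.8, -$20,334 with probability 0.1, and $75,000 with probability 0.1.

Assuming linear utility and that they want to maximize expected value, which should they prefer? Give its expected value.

Bid A ($144,840)

Bid A = 0.32 × 73000 + 0.19 × 170000 + 0.49 × 182000 = 23360 + 32300 + 89180 = 144840
Bid B = 0.8 × 76000 + 0.1 × (-20334) + 0.1 × 75000 = 60800 − 2033.4 + 7500 = 66266.6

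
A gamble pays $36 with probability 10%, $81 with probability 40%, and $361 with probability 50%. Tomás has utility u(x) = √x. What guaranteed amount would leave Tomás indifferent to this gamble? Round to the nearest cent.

$187.69

E[u] = 0.1·√36 + 0.4·√81 + 0.5·√361 = 0.1·6 + 0.4·9 + 0.5·19 = 13.7
CE = (13.7)² = 187.69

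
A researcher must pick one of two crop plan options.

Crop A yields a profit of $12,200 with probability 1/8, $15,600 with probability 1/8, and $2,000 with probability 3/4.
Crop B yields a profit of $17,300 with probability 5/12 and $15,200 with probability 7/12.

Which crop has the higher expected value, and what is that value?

Crop B ($16,075)

Crop A = 1/8 × 12200 + 1/8 × 15600 + 3/4 × 2000 = 1525 + 1950 + 1500 = 4975
Crop B = 5/12 × 17300 + 7/12 × 15200 = 7208.3333 + 8866.6667 = 16075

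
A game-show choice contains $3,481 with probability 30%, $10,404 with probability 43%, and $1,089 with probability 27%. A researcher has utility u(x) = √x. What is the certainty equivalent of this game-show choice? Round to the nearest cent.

E[u] = 0.3·√3481 + 0.43·√10404 + 0.27·√1089 = 0.3·59 + 0.43·102 + 0.27·33 = 70.47
CE = (70.47)² = 4966.0209

$4,966.02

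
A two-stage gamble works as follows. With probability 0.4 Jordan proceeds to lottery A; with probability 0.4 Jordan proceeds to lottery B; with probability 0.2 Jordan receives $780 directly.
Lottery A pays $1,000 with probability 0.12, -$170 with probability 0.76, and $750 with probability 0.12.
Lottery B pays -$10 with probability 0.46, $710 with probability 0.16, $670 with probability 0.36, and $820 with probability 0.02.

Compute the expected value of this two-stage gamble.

$334.96

EV(A) = 0.12 × 1000 + 0.76 × (-170) + 0.12 × 750 = 120 − 129.2 + 90 = 80.8
EV(B) = 0.46 × (-10) + 0.16 × 710 + 0.36 × 670 + 0.02 × 820 = -4.6 + 113.6 + 241.2 + 16.4 = 366.6
Branch C: 780 (certain)
Overall = 0.4 × 80.8 + 0.4 × 366.6 + 0.2 × 780 = 32.32 + 146.64 + 156 = 334.96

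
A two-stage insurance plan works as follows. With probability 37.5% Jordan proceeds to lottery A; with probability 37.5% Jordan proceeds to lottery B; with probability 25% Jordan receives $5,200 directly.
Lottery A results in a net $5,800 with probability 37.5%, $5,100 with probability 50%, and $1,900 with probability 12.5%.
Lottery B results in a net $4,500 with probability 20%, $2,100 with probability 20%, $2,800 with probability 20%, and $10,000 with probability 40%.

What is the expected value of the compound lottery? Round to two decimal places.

$5,365.94

EV(A) = 0.375 × 5800 + 0.5 × 5100 + 0.125 × 1900 = 2175 + 2550 + 237.5 = 4962.5
EV(B) = 0.2 × 4500 + 0.2 × 2100 + 0.2 × 2800 + 0.4 × 10000 = 900 + 420 + 560 + 4000 = 5880
Branch C: 5200 (certain)
Overall = 0.375 × 4962.5 + 0.375 × 5880 + 0.25 × 5200 = 1860.9375 + 2205 + 1300 = 5365.9375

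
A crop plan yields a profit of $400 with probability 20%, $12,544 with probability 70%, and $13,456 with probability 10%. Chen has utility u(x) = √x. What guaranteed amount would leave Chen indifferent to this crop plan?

$8,836

E[u] = 0.2·√400 + 0.7·√12544 + 0.1·√13456 = 0.2·20 + 0.7·112 + 0.1·116 = 94
CE = (94)² = 8836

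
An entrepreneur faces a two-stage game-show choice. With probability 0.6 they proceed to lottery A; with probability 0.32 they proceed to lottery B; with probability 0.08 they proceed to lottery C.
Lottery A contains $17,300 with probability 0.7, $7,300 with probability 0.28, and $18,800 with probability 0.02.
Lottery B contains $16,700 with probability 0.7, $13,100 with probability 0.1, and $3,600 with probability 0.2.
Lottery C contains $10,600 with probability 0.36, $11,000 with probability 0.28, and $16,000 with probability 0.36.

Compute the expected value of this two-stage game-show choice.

$14,120.88

EV(A) = 0.7 × 17300 + 0.28 × 7300 + 0.02 × 18800 = 12110 + 2044 + 376 = 14530
EV(B) = 0.7 × 16700 + 0.1 × 13100 + 0.2 × 3600 = 11690 + 1310 + 720 = 13720
EV(C) = 0.36 × 10600 + 0.28 × 11000 + 0.36 × 16000 = 3816 + 3080 + 5760 = 12656
Overall = 0.6 × 14530 + 0.32 × 13720 + 0.08 × 12656 = 8718 + 4390.4 + 1012.48 = 14120.88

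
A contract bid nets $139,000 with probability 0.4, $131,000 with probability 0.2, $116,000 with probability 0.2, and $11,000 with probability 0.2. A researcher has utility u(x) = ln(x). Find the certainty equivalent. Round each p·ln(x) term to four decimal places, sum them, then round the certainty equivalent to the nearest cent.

E[u] = 0.4·ln(139000) + 0.2·ln(131000) + 0.2·ln(116000) + 0.2·ln(11000) = 4.7369 + 2.3566 + 2.3323 + 1.8611 = 11.2869
CE = e^11.2869 ≈ 79769.78

$79,769.78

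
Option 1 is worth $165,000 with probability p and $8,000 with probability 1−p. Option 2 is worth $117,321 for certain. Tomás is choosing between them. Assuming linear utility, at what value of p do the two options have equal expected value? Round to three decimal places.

p·165000 + (1−p)·8000 = 117321
157000p + 8000 = 117321
p = (117321 − 8000) / 157000

p = 0.696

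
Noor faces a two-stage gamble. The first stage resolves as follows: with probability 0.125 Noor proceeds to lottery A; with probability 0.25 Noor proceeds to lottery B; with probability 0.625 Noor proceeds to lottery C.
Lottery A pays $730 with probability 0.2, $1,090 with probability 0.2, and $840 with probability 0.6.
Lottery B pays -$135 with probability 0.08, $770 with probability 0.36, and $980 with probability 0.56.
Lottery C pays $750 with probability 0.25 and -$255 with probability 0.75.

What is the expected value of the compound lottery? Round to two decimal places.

EV(A) = 0.2 × 730 + 0.2 × 1090 + 0.6 × 840 = 146 + 218 + 504 = 868
EV(B) = 0.08 × (-135) + 0.36 × 770 + 0.56 × 980 = -10.8 + 277.2 + 548.8 = 815.2
EV(C) = 0.25 × 750 + 0.75 × (-255) = 187.5 − 191.25 = -3.75
Overall = 0.125 × 868 + 0.25 × 815.2 + 0.625 × (-3.75) = 108.5 + 203.8 − 2.34375 = 309.95625

$309.96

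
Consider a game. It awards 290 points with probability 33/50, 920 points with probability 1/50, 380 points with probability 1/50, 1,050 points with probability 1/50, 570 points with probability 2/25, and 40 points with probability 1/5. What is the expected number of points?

292 points

EV = 33/50 × 290 + 1/50 × 920 + 1/50 × 380 + 1/50 × 1050 + 2/25 × 570 + 1/5 × 40 = 191.4 + 18.4 + 7.6 + 21 + 45.6 + 8 = 292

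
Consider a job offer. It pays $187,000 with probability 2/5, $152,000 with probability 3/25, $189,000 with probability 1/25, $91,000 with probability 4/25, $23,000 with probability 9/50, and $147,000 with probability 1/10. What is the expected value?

EV = 2/5 × 187000 + 3/25 × 152000 + 1/25 × 189000 + 4/25 × 91000 + 9/50 × 23000 + 1/10 × 147000 = 74800 + 18240 + 7560 + 14560 + 4140 + 14700 = 134000

$134,000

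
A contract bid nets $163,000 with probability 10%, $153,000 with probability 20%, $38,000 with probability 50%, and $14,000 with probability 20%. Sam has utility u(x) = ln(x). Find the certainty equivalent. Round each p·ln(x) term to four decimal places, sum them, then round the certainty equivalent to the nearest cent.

$47,567.26

E[u] = 0.1·ln(163000) + 0.2·ln(153000) + 0.5·ln(38000) + 0.2·ln(14000) = 1.2002 + 2.3876 + 5.2727 + 1.9094 = 10.7699
CE = e^10.7699 ≈ 47567.26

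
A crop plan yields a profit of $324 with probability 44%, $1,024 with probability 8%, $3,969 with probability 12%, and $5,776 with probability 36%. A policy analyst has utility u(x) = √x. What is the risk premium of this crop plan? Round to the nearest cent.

$718.96

E[u] = 0.44·√324 + 0.08·√1024 + 0.12·√3969 + 0.36·√5776 = 0.44·18 + 0.08·32 + 0.12·63 + 0.36·76 = 45.4
CE = (45.4)² = 2061.16
Risk premium = EV − CE = 2780.12 − 2061.16 = 718.96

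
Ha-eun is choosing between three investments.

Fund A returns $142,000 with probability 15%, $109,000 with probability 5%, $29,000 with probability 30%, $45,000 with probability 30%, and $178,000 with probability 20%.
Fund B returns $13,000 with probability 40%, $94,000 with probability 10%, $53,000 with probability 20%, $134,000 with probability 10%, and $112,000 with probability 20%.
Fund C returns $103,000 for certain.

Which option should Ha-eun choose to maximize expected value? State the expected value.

Fund C ($103,000)

Fund A = 0.15 × 142000 + 0.05 × 109000 + 0.3 × 29000 + 0.3 × 45000 + 0.2 × 178000 = 21300 + 5450 + 8700 + 13500 + 35600 = 84550
Fund B = 0.4 × 13000 + 0.1 × 94000 + 0.2 × 53000 + 0.1 × 134000 + 0.2 × 112000 = 5200 + 9400 + 10600 + 13400 + 22400 = 61000
Fund C: 103000 (certain)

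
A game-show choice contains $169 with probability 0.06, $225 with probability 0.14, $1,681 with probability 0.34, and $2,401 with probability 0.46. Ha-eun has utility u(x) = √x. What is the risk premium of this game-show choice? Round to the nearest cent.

$168.43

E[u] = 0.06·√169 + 0.14·√225 + 0.34·√1681 + 0.46·√2401 = 0.06·13 + 0.14·15 + 0.34·41 + 0.46·49 = 39.36
CE = (39.36)² = 1549.2096
Risk premium = EV − CE = 1717.64 − 1549.2096 = 168.4304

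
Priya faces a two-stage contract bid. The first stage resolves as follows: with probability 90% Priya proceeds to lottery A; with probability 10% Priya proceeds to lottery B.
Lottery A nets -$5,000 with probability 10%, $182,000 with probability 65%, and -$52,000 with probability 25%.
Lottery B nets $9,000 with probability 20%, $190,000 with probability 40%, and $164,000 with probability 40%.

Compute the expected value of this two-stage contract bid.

$108,660

EV(A) = 0.1 × (-5000) + 0.65 × 182000 + 0.25 × (-52000) = -500 + 118300 − 13000 = 104800
EV(B) = 0.2 × 9000 + 0.4 × 190000 + 0.4 × 164000 = 1800 + 76000 + 65600 = 143400
Overall = 0.9 × 104800 + 0.1 × 143400 = 94320 + 14340 = 108660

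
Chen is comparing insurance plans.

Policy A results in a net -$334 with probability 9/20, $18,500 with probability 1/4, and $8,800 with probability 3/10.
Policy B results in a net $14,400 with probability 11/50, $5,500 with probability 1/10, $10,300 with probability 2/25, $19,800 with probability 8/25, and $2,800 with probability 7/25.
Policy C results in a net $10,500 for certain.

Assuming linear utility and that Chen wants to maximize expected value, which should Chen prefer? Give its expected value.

Policy A = 9/20 × (-334) + 1/4 × 18500 + 3/10 × 8800 = -150.3 + 4625 + 2640 = 7114.7
Policy B = 11/50 × 14400 + 1/10 × 5500 + 2/25 × 10300 + 8/25 × 19800 + 7/25 × 2800 = 3168 + 550 + 824 + 6336 + 784 = 11662
Policy C: 10500 (certain)

Policy B ($11,662)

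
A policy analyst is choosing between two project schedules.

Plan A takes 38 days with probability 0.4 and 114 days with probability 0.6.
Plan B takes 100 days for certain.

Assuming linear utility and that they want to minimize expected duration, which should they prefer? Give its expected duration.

Plan A (83.6 days)

Plan A = 0.4 × 38 + 0.6 × 114 = 15.2 + 68.4 = 83.6
Plan B: 100 (certain)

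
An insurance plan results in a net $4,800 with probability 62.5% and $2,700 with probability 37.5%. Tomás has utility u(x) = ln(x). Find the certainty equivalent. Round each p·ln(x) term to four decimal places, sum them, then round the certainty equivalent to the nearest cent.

$3,868.41

E[u] = 0.625·ln(4800) + 0.375·ln(2700) = 5.2977 + 2.9629 = 8.2606
CE = e^8.2606 ≈ 3868.41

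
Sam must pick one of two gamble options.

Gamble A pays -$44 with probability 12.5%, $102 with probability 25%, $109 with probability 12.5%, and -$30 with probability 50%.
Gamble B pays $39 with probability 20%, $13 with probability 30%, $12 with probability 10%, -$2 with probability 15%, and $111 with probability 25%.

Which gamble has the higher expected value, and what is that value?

Gamble A = 0.125 × (-44) + 0.25 × 102 + 0.125 × 109 + 0.5 × (-30) = -5.5 + 25.5 + 13.625 − 15 = 18.625
Gamble B = 0.2 × 39 + 0.3 × 13 + 0.1 × 12 + 0.15 × (-2) + 0.25 × 111 = 7.8 + 3.9 + 1.2 − 0.3 + 27.75 = 40.35

Gamble B ($40.35)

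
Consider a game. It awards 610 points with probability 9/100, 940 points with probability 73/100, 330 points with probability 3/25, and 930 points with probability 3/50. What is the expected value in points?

836.5 points

EV = 9/100 × 610 + 73/100 × 940 + 3/25 × 330 + 3/50 × 930 = 54.9 + 686.2 + 39.6 + 55.8 = 836.5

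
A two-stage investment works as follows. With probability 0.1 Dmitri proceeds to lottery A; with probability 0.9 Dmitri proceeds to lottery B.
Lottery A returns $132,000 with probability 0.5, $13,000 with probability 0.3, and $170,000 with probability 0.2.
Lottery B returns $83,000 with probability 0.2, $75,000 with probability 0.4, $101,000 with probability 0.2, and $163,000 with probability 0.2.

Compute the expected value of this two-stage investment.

EV(A) = 0.5 × 132000 + 0.3 × 13000 + 0.2 × 170000 = 66000 + 3900 + 34000 = 103900
EV(B) = 0.2 × 83000 + 0.4 × 75000 + 0.2 × 101000 + 0.2 × 163000 = 16600 + 30000 + 20200 + 32600 = 99400
Overall = 0.1 × 103900 + 0.9 × 99400 = 10390 + 89460 = 99850

$99,850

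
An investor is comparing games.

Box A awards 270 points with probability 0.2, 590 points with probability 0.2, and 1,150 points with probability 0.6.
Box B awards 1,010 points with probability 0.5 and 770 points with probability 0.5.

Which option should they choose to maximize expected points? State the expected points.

Box B (890 points)

Box A = 0.2 × 270 + 0.2 × 590 + 0.6 × 1150 = 54 + 118 + 690 = 862
Box B = 0.5 × 1010 + 0.5 × 770 = 505 + 385 = 890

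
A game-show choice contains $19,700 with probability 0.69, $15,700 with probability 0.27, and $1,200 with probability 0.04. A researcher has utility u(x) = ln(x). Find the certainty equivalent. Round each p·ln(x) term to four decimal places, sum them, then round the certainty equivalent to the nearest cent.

$16,567.53

E[u] = 0.69·ln(19700) + 0.27·ln(15700) + 0.04·ln(1200) = 6.8230 + 2.6086 + 0.2836 = 9.7152
CE = e^9.7152 ≈ 16567.53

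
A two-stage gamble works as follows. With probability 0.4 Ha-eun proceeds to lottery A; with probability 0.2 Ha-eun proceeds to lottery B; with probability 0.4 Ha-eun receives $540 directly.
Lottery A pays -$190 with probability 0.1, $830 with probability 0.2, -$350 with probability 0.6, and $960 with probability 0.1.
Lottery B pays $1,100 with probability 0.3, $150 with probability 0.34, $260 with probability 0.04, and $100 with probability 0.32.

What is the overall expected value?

EV(A) = 0.1 × (-190) + 0.2 × 830 + 0.6 × (-350) + 0.1 × 960 = -19 + 166 − 210 + 96 = 33
EV(B) = 0.3 × 1100 + 0.34 × 150 + 0.04 × 260 + 0.32 × 100 = 330 + 51 + 10.4 + 32 = 423.4
Branch C: 540 (certain)
Overall = 0.4 × 33 + 0.2 × 423.4 + 0.4 × 540 = 13.2 + 84.68 + 216 = 313.88

$313.88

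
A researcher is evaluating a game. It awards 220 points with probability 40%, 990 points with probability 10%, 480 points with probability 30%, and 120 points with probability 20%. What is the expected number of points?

355 points

EV = 0.4 × 220 + 0.1 × 990 + 0.3 × 480 + 0.2 × 120 = 88 + 99 + 144 + 24 = 355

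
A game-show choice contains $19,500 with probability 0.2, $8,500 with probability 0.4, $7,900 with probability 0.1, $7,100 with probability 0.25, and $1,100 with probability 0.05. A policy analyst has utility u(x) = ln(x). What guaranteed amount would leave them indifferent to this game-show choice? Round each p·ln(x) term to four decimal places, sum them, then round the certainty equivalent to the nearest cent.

$8,598.99

E[u] = 0.2·ln(19500) + 0.4·ln(8500) + 0.1·ln(7900) + 0.25·ln(7100) + 0.05·ln(1100) = 1.9756 + 3.6191 + 0.8975 + 2.2170 + 0.3502 = 9.0594
CE = e^9.0594 ≈ 8598.99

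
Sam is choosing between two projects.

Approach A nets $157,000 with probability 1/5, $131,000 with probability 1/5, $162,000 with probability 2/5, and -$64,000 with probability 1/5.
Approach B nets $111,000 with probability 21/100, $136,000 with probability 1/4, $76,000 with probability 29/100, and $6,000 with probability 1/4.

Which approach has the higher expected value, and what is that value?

Approach A = 1/5 × 157000 + 1/5 × 131000 + 2/5 × 162000 + 1/5 × (-64000) = 31400 + 26200 + 64800 − 12800 = 109600
Approach B = 21/100 × 111000 + 1/4 × 136000 + 29/100 × 76000 + 1/4 × 6000 = 23310 + 34000 + 22040 + 1500 = 80850

Approach A ($109,600)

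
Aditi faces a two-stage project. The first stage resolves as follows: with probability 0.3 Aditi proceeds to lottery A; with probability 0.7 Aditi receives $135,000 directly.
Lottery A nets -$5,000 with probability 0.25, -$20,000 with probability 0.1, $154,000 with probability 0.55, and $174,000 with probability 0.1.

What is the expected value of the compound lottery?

EV(A) = 0.25 × (-5000) + 0.1 × (-20000) + 0.55 × 154000 + 0.1 × 174000 = -1250 − 2000 + 84700 + 17400 = 98850
Branch B: 135000 (certain)
Overall = 0.3 × 98850 + 0.7 × 135000 = 29655 + 94500 = 124155

$124,155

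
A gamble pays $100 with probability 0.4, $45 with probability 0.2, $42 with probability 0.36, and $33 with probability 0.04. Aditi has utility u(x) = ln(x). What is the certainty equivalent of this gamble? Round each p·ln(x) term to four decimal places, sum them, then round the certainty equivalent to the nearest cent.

E[u] = 0.4·ln(100) + 0.2·ln(45) + 0.36·ln(42) + 0.04·ln(33) = 1.8421 + 0.7613 + 1.3456 + 0.1399 = 4.0889
CE = e^4.0889 ≈ 59.67

$59.67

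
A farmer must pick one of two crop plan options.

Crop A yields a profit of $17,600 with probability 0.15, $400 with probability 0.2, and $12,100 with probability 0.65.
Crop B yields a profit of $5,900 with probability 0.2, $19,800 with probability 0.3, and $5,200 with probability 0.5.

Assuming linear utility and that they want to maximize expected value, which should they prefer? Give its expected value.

Crop A = 0.15 × 17600 + 0.2 × 400 + 0.65 × 12100 = 2640 + 80 + 7865 = 10585
Crop B = 0.2 × 5900 + 0.3 × 19800 + 0.5 × 5200 = 1180 + 5940 + 2600 = 9720

Crop A ($10,585)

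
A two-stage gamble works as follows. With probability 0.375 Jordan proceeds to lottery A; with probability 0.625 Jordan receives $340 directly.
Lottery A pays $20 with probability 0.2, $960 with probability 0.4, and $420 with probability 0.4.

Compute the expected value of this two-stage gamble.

EV(A) = 0.2 × 20 + 0.4 × 960 + 0.4 × 420 = 4 + 384 + 168 = 556
Branch B: 340 (certain)
Overall = 0.375 × 556 + 0.625 × 340 = 208.5 + 212.5 = 421

$421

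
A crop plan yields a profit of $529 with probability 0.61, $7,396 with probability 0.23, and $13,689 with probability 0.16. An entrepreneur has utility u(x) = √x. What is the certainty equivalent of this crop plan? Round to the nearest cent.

$2,759.40

E[u] = 0.61·√529 + 0.23·√7396 + 0.16·√13689 = 0.61·23 + 0.23·86 + 0.16·117 = 52.53
CE = (52.53)² = 2759.4009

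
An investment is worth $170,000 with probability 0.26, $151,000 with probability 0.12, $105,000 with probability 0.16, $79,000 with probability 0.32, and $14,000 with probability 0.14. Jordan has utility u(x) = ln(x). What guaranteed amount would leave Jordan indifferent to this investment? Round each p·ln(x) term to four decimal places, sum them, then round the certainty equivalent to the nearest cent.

$85,605.09

E[u] = 0.26·ln(170000) + 0.12·ln(151000) + 0.16·ln(105000) + 0.32·ln(79000) + 0.14·ln(14000) = 3.1313 + 1.4310 + 1.8499 + 3.6087 + 1.3366 = 11.3575
CE = e^11.3575 ≈ 85605.09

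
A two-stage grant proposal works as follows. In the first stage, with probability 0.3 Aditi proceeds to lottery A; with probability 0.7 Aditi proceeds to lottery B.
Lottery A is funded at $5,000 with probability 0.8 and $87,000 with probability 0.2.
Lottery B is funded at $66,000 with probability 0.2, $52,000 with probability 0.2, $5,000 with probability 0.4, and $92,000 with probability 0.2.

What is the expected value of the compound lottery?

$37,220

EV(A) = 0.8 × 5000 + 0.2 × 87000 = 4000 + 17400 = 21400
EV(B) = 0.2 × 66000 + 0.2 × 52000 + 0.4 × 5000 + 0.2 × 92000 = 13200 + 10400 + 2000 + 18400 = 44000
Overall = 0.3 × 21400 + 0.7 × 44000 = 6420 + 30800 = 37220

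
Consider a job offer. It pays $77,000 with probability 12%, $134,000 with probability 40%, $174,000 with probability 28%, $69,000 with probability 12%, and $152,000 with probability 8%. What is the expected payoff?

EV = 0.12 × 77000 + 0.4 × 134000 + 0.28 × 174000 + 0.12 × 69000 + 0.08 × 152000 = 9240 + 53600 + 48720 + 8280 + 12160 = 132000

$132,000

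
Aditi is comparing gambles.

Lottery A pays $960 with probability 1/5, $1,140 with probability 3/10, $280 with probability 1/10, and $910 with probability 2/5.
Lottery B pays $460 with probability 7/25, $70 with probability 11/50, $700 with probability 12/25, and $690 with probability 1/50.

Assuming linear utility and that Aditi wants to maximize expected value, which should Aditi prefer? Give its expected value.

Lottery A ($926)

Lottery A = 1/5 × 960 + 3/10 × 1140 + 1/10 × 280 + 2/5 × 910 = 192 + 342 + 28 + 364 = 926
Lottery B = 7/25 × 460 + 11/50 × 70 + 12/25 × 700 + 1/50 × 690 = 128.8 + 15.4 + 336 + 13.8 = 494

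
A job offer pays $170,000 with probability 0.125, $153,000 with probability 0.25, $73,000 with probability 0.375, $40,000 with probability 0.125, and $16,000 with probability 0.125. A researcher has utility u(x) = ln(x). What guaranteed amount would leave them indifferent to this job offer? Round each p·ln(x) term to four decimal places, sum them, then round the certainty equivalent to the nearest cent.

$74,891.82

E[u] = 0.125·ln(170000) + 0.25·ln(153000) + 0.375·ln(73000) + 0.125·ln(40000) + 0.125·ln(16000) = 1.5054 + 2.9845 + 4.1993 + 1.3246 + 1.2100 = 11.2238
CE = e^11.2238 ≈ 74891.82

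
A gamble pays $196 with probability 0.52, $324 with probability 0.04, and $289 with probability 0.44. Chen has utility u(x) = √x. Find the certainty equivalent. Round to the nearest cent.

E[u] = 0.52·√196 + 0.04·√324 + 0.44·√289 = 0.52·14 + 0.04·18 + 0.44·17 = 15.48
CE = (15.48)² = 239.6304

$239.63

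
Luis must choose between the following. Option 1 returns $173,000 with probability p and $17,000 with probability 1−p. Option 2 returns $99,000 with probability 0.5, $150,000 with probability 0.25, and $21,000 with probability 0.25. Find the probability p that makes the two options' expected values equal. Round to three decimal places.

EV(Option 2) = 0.5 × 99000 + 0.25 × 150000 + 0.25 × 21000 = 49500 + 37500 + 5250 = 92250
p·173000 + (1−p)·17000 = 92250
156000p + 17000 = 92250
p = (92250 − 17000) / 156000

p = 0.482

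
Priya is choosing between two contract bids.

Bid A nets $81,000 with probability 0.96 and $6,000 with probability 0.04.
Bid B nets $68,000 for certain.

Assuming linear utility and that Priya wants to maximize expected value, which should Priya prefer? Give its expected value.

Bid A = 0.96 × 81000 + 0.04 × 6000 = 77760 + 240 = 78000
Bid B: 68000 (certain)

Bid A ($78,000)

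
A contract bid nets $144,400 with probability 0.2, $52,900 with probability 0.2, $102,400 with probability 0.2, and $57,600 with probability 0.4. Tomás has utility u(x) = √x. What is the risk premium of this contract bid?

$3,456

E[u] = 0.2·√144400 + 0.2·√52900 + 0.2·√102400 + 0.4·√57600 = 0.2·380 + 0.2·230 + 0.2·320 + 0.4·240 = 282
CE = (282)² = 79524
Risk premium = EV − CE = 82980 − 79524 = 3456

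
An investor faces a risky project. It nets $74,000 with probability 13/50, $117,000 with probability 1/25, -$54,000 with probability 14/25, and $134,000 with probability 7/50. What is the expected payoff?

EV = 13/50 × 74000 + 1/25 × 117000 + 14/25 × (-54000) + 7/50 × 134000 = 19240 + 4680 − 30240 + 18760 = 12440

$12,440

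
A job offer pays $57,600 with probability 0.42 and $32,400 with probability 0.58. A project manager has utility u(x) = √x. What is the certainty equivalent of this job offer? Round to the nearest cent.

$42,107.04

E[u] = 0.42·√57600 + 0.58·√32400 = 0.42·240 + 0.58·180 = 205.2
CE = (205.2)² = 42107.04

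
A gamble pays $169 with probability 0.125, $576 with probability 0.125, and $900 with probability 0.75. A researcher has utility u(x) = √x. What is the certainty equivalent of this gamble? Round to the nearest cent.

E[u] = 0.125·√169 + 0.125·√576 + 0.75·√900 = 0.125·13 + 0.125·24 + 0.75·30 = 27.125
CE = (27.125)² = 735.765625

$735.77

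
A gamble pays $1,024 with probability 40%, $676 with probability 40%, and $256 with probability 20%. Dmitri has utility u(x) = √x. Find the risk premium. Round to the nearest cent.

$34.24

E[u] = 0.4·√1024 + 0.4·√676 + 0.2·√256 = 0.4·32 + 0.4·26 + 0.2·16 = 26.4
CE = (26.4)² = 696.96
Risk premium = EV − CE = 731.2 − 696.96 = 34.24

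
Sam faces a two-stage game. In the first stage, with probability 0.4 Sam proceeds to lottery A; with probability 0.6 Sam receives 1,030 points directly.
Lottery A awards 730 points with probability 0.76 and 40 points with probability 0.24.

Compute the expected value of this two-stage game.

EV(A) = 0.76 × 730 + 0.24 × 40 = 554.8 + 9.6 = 564.4
Branch B: 1030 (certain)
Overall = 0.4 × 564.4 + 0.6 × 1030 = 225.76 + 618 = 843.76

843.76 points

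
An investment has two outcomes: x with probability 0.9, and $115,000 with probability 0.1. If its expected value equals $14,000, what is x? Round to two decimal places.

0.9·x + 0.1·115000 = 14000
0.9·x = 14000 − 11500 = 2500
x = 2500 / 0.9 = 2777.7778

x = $2,777.78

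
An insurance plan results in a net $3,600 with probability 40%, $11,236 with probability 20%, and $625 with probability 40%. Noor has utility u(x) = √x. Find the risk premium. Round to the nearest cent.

$890.16

E[u] = 0.4·√3600 + 0.2·√11236 + 0.4·√625 = 0.4·60 + 0.2·106 + 0.4·25 = 55.2
CE = (55.2)² = 3047.04
Risk premium = EV − CE = 3937.2 − 3047.04 = 890.16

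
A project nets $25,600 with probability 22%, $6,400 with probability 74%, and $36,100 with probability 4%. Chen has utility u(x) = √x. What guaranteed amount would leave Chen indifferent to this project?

E[u] = 0.22·√25600 + 0.74·√6400 + 0.04·√36100 = 0.22·160 + 0.74·80 + 0.04·190 = 102
CE = (102)² = 10404

$10,404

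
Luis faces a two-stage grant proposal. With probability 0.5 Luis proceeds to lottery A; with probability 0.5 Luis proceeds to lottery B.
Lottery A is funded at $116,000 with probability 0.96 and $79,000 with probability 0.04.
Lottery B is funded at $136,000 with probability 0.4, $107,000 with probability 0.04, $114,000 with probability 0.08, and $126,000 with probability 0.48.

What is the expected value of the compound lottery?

EV(A) = 0.96 × 116000 + 0.04 × 79000 = 111360 + 3160 = 114520
EV(B) = 0.4 × 136000 + 0.04 × 107000 + 0.08 × 114000 + 0.48 × 126000 = 54400 + 4280 + 9120 + 60480 = 128280
Overall = 0.5 × 114520 + 0.5 × 128280 = 57260 + 64140 = 121400

$121,400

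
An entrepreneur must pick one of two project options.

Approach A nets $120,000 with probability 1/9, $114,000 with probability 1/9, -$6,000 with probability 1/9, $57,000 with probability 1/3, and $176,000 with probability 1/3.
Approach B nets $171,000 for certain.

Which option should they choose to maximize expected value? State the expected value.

Approach A = 1/9 × 120000 + 1/9 × 114000 + 1/9 × (-6000) + 1/3 × 57000 + 1/3 × 176000 = 13333.3333 + 12666.6667 − 666.6667 + 19000 + 58666.6667 = 103000
Approach B: 171000 (certain)

Approach B ($171,000)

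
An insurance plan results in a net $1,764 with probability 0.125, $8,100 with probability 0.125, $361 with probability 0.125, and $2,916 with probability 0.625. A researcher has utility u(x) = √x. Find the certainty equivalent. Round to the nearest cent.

E[u] = 0.125·√1764 + 0.125·√8100 + 0.125·√361 + 0.625·√2916 = 0.125·42 + 0.125·90 + 0.125·19 + 0.625·54 = 52.625
CE = (52.625)² = 2769.390625

$2,769.39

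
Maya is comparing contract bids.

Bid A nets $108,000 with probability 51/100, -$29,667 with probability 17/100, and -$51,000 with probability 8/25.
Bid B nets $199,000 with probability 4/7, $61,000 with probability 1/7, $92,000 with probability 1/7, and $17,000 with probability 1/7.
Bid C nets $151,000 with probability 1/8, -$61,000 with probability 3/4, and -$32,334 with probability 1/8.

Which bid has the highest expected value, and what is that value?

Bid B ($138,000)

Bid A = 51/100 × 108000 + 17/100 × (-29667) + 8/25 × (-51000) = 55080 − 5043.39 − 16320 = 33716.61
Bid B = 4/7 × 199000 + 1/7 × 61000 + 1/7 × 92000 + 1/7 × 17000 = 113714.2857 + 8714.2857 + 13142.8571 + 2428.5714 = 138000
Bid C = 1/8 × 151000 + 3/4 × (-61000) + 1/8 × (-32334) = 18875 − 45750 − 4041.75 = -30916.75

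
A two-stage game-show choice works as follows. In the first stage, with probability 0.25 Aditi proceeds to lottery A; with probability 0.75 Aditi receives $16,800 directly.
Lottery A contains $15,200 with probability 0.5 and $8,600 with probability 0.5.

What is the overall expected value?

EV(A) = 0.5 × 15200 + 0.5 × 8600 = 7600 + 4300 = 11900
Branch B: 16800 (certain)
Overall = 0.25 × 11900 + 0.75 × 16800 = 2975 + 12600 = 15575

$15,575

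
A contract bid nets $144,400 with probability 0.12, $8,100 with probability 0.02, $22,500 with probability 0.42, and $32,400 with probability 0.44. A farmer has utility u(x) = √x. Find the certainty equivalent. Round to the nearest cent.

E[u] = 0.12·√144400 + 0.02·√8100 + 0.42·√22500 + 0.44·√32400 = 0.12·380 + 0.02·90 + 0.42·150 + 0.44·180 = 189.6
CE = (189.6)² = 35948.16

$35,948.16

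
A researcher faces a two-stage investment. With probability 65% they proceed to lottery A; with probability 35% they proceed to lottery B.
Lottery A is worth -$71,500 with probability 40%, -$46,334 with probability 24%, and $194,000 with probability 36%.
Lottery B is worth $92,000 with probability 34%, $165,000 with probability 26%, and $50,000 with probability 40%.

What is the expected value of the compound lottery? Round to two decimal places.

EV(A) = 0.4 × (-71500) + 0.24 × (-46334) + 0.36 × 194000 = -28600 − 11120.16 + 69840 = 30119.84
EV(B) = 0.34 × 92000 + 0.26 × 165000 + 0.4 × 50000 = 31280 + 42900 + 20000 = 94180
Overall = 0.65 × 30119.84 + 0.35 × 94180 = 19577.896 + 32963 = 52540.896

$52,540.90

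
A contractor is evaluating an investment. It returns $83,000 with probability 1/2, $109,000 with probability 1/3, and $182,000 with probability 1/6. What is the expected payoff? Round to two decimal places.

EV = 1/2 × 83000 + 1/3 × 109000 + 1/6 × 182000 = 41500 + 36333.3333 + 30333.3333 = 108166.6667

$108,166.67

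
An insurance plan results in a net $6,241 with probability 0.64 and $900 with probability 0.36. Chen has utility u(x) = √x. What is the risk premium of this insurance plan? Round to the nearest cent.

$553.19

E[u] = 0.64·√6241 + 0.36·√900 = 0.64·79 + 0.36·30 = 61.36
CE = (61.36)² = 3765.0496
Risk premium = EV − CE = 4318.24 − 3765.0496 = 553.1904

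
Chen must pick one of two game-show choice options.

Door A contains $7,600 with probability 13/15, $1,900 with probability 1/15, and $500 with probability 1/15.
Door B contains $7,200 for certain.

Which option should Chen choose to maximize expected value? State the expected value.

Door B ($7,200)

Door A = 13/15 × 7600 + 1/15 × 1900 + 1/15 × 500 = 6586.6667 + 126.6667 + 33.3333 = 6746.6667
Door B: 7200 (certain)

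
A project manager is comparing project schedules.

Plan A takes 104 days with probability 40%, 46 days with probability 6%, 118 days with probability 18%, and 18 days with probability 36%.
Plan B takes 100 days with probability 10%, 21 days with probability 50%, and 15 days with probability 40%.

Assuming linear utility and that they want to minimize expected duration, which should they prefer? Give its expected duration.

Plan A = 0.4 × 104 + 0.06 × 46 + 0.18 × 118 + 0.36 × 18 = 41.6 + 2.76 + 21.24 + 6.48 = 72.08
Plan B = 0.1 × 100 + 0.5 × 21 + 0.4 × 15 = 10 + 10.5 + 6 = 26.5

Plan B (26.5 days)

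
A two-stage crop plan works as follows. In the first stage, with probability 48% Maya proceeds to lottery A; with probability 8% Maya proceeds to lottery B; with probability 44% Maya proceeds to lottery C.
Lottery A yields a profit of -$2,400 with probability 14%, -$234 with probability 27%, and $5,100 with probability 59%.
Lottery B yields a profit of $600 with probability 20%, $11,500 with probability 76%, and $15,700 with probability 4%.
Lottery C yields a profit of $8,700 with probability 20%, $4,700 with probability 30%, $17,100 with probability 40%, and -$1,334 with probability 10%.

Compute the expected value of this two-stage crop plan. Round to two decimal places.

$6,348.66

EV(A) = 0.14 × (-2400) + 0.27 × (-234) + 0.59 × 5100 = -336 − 63.18 + 3009 = 2609.82
EV(B) = 0.2 × 600 + 0.76 × 11500 + 0.04 × 15700 = 120 + 8740 + 628 = 9488
EV(C) = 0.2 × 8700 + 0.3 × 4700 + 0.4 × 17100 + 0.1 × (-1334) = 1740 + 1410 + 6840 − 133.4 = 9856.6
Overall = 0.48 × 2609.82 + 0.08 × 9488 + 0.44 × 9856.6 = 1252.7136 + 759.04 + 4336.904 = 6348.6576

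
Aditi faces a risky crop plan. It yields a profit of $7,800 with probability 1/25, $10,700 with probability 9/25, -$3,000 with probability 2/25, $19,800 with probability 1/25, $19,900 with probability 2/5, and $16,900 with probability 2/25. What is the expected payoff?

$14,028

EV = 1/25 × 7800 + 9/25 × 10700 + 2/25 × (-3000) + 1/25 × 19800 + 2/5 × 19900 + 2/25 × 16900 = 312 + 3852 − 240 + 792 + 7960 + 1352 = 14028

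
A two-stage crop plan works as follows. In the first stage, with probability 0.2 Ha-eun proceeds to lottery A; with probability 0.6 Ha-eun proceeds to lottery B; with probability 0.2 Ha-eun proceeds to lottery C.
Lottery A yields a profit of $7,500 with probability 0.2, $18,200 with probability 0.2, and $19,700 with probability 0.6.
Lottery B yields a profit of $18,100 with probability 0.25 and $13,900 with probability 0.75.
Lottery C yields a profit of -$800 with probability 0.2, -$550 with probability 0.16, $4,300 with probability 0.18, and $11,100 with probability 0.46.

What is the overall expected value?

EV(A) = 0.2 × 7500 + 0.2 × 18200 + 0.6 × 19700 = 1500 + 3640 + 11820 = 16960
EV(B) = 0.25 × 18100 + 0.75 × 13900 = 4525 + 10425 = 14950
EV(C) = 0.2 × (-800) + 0.16 × (-550) + 0.18 × 4300 + 0.46 × 11100 = -160 − 88 + 774 + 5106 = 5632
Overall = 0.2 × 16960 + 0.6 × 14950 + 0.2 × 5632 = 3392 + 8970 + 1126.4 = 13488.4

$13,488.40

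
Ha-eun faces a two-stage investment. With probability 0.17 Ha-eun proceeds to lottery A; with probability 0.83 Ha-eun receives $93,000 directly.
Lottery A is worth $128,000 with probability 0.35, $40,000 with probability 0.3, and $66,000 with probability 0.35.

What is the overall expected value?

EV(A) = 0.35 × 128000 + 0.3 × 40000 + 0.35 × 66000 = 44800 + 12000 + 23100 = 79900
Branch B: 93000 (certain)
Overall = 0.17 × 79900 + 0.83 × 93000 = 13583 + 77190 = 90773

$90,773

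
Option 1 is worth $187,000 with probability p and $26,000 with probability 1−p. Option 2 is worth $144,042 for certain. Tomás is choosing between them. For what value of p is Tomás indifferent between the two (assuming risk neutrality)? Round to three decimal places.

p = 0.733

p·187000 + (1−p)·26000 = 144042
161000p + 26000 = 144042
p = (144042 − 26000) / 161000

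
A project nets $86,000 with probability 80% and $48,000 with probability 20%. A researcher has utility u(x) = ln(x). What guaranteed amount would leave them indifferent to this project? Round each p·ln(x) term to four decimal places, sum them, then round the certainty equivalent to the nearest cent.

$76,534.74

E[u] = 0.8·ln(86000) + 0.2·ln(48000) = 9.0897 + 2.1558 = 11.2455
CE = e^11.2455 ≈ 76534.74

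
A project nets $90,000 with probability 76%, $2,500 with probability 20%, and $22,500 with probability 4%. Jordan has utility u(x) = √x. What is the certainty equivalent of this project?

$59,536

E[u] = 0.76·√90000 + 0.2·√2500 + 0.04·√22500 = 0.76·300 + 0.2·50 + 0.04·150 = 244
CE = (244)² = 59536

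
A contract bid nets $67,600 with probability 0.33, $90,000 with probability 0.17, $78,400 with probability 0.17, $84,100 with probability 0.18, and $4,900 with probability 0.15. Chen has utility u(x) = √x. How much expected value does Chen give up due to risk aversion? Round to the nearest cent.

E[u] = 0.33·√67600 + 0.17·√90000 + 0.17·√78400 + 0.18·√84100 + 0.15·√4900 = 0.33·260 + 0.17·300 + 0.17·280 + 0.18·290 + 0.15·70 = 247.1
CE = (247.1)² = 61058.41
Risk premium = EV − CE = 66809 − 61058.41 = 5750.59

$5,750.59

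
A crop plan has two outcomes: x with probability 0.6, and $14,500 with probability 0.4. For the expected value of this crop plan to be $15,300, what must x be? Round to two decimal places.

0.6·x + 0.4·14500 = 15300
0.6·x = 15300 − 5800 = 9500
x = 9500 / 0.6 = 15833.3333

x = $15,833.33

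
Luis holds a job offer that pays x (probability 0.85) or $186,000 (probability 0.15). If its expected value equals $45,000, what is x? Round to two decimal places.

x = $20,117.65

0.85·x + 0.15·186000 = 45000
0.85·x = 45000 − 27900 = 17100
x = 17100 / 0.85 = 20117.6471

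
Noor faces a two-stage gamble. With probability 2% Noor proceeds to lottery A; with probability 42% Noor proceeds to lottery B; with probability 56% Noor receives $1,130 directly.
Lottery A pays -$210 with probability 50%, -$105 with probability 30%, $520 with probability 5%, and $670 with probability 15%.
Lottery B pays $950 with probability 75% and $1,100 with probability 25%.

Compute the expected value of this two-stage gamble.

EV(A) = 0.5 × (-210) + 0.3 × (-105) + 0.05 × 520 + 0.15 × 670 = -105 − 31.5 + 26 + 100.5 = -10
EV(B) = 0.75 × 950 + 0.25 × 1100 = 712.5 + 275 = 987.5
Branch C: 1130 (certain)
Overall = 0.02 × (-10) + 0.42 × 987.5 + 0.56 × 1130 = -0.2 + 414.75 + 632.8 = 1047.35

$1,047.35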